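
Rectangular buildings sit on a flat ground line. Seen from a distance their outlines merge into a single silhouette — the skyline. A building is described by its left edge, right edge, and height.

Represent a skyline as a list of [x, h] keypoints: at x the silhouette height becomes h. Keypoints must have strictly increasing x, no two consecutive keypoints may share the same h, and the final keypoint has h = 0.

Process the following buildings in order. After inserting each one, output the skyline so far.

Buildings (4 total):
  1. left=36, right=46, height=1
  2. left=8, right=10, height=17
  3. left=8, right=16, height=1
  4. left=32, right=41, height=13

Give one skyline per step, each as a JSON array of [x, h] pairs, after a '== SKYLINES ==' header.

== SKYLINES ==
[[36,1],[46,0]]
[[8,17],[10,0],[36,1],[46,0]]
[[8,17],[10,1],[16,0],[36,1],[46,0]]
[[8,17],[10,1],[16,0],[32,13],[41,1],[46,0]]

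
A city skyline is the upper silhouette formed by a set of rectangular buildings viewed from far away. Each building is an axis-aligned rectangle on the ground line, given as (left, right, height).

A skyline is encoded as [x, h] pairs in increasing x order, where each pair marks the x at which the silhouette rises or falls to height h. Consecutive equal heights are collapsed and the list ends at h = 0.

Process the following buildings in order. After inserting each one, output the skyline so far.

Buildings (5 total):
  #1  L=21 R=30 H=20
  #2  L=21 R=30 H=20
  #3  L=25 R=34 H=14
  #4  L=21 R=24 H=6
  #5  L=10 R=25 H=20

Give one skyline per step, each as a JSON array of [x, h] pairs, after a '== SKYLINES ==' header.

== SKYLINES ==
[[21,20],[30,0]]
[[21,20],[30,0]]
[[21,20],[30,14],[34,0]]
[[21,20],[30,14],[34,0]]
[[10,20],[30,14],[34,0]]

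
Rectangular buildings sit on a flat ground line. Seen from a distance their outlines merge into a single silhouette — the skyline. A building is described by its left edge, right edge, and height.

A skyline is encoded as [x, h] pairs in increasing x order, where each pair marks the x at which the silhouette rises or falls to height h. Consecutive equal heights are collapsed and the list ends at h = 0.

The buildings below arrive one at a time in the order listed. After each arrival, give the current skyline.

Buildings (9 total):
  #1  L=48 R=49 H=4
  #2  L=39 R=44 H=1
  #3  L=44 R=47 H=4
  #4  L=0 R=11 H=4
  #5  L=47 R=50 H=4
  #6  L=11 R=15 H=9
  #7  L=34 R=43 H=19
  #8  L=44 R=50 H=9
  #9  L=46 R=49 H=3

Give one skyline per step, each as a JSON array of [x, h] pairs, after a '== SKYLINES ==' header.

== SKYLINES ==
[[48,4],[49,0]]
[[39,1],[44,0],[48,4],[49,0]]
[[39,1],[44,4],[47,0],[48,4],[49,0]]
[[0,4],[11,0],[39,1],[44,4],[47,0],[48,4],[49,0]]
[[0,4],[11,0],[39,1],[44,4],[50,0]]
[[0,4],[11,9],[15,0],[39,1],[44,4],[50,0]]
[[0,4],[11,9],[15,0],[34,19],[43,1],[44,4],[50,0]]
[[0,4],[11,9],[15,0],[34,19],[43,1],[44,9],[50,0]]
[[0,4],[11,9],[15,0],[34,19],[43,1],[44,9],[50,0]]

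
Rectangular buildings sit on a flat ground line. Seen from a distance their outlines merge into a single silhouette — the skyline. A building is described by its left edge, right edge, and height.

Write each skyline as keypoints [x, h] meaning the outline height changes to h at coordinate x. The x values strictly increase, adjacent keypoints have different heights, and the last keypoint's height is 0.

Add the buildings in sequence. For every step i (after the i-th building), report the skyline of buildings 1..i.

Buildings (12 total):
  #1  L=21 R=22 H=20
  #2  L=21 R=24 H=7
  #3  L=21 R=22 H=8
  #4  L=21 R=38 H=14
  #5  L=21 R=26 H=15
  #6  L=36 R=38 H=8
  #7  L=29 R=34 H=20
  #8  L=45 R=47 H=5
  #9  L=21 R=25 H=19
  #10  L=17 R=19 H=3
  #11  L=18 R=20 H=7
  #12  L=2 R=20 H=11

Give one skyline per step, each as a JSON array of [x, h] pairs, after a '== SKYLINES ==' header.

== SKYLINES ==
[[21,20],[22,0]]
[[21,20],[22,7],[24,0]]
[[21,20],[22,7],[24,0]]
[[21,20],[22,14],[38,0]]
[[21,20],[22,15],[26,14],[38,0]]
[[21,20],[22,15],[26,14],[38,0]]
[[21,20],[22,15],[26,14],[29,20],[34,14],[38,0]]
[[21,20],[22,15],[26,14],[29,20],[34,14],[38,0],[45,5],[47,0]]
[[21,20],[22,19],[25,15],[26,14],[29,20],[34,14],[38,0],[45,5],[47,0]]
[[17,3],[19,0],[21,20],[22,19],[25,15],[26,14],[29,20],[34,14],[38,0],[45,5],[47,0]]
[[17,3],[18,7],[20,0],[21,20],[22,19],[25,15],[26,14],[29,20],[34,14],[38,0],[45,5],[47,0]]
[[2,11],[20,0],[21,20],[22,19],[25,15],[26,14],[29,20],[34,14],[38,0],[45,5],[47,0]]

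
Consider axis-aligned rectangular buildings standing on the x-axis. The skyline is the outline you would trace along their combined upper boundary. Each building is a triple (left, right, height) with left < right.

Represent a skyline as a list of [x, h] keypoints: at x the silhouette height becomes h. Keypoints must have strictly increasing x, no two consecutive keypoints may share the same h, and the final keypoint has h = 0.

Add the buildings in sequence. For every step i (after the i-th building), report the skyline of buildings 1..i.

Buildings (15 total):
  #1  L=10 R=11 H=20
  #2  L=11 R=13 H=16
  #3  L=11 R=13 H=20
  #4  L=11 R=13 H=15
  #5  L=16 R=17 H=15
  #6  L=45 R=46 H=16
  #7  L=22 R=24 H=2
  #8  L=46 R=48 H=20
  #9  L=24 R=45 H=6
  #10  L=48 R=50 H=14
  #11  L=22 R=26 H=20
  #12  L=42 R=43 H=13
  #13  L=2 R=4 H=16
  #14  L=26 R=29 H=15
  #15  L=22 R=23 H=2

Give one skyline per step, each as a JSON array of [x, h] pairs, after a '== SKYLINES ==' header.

== SKYLINES ==
[[10,20],[11,0]]
[[10,20],[11,16],[13,0]]
[[10,20],[13,0]]
[[10,20],[13,0]]
[[10,20],[13,0],[16,15],[17,0]]
[[10,20],[13,0],[16,15],[17,0],[45,16],[46,0]]
[[10,20],[13,0],[16,15],[17,0],[22,2],[24,0],[45,16],[46,0]]
[[10,20],[13,0],[16,15],[17,0],[22,2],[24,0],[45,16],[46,20],[48,0]]
[[10,20],[13,0],[16,15],[17,0],[22,2],[24,6],[45,16],[46,20],[48,0]]
[[10,20],[13,0],[16,15],[17,0],[22,2],[24,6],[45,16],[46,20],[48,14],[50,0]]
[[10,20],[13,0],[16,15],[17,0],[22,20],[26,6],[45,16],[46,20],[48,14],[50,0]]
[[10,20],[13,0],[16,15],[17,0],[22,20],[26,6],[42,13],[43,6],[45,16],[46,20],[48,14],[50,0]]
[[2,16],[4,0],[10,20],[13,0],[16,15],[17,0],[22,20],[26,6],[42,13],[43,6],[45,16],[46,20],[48,14],[50,0]]
[[2,16],[4,0],[10,20],[13,0],[16,15],[17,0],[22,20],[26,15],[29,6],[42,13],[43,6],[45,16],[46,20],[48,14],[50,0]]
[[2,16],[4,0],[10,20],[13,0],[16,15],[17,0],[22,20],[26,15],[29,6],[42,13],[43,6],[45,16],[46,20],[48,14],[50,0]]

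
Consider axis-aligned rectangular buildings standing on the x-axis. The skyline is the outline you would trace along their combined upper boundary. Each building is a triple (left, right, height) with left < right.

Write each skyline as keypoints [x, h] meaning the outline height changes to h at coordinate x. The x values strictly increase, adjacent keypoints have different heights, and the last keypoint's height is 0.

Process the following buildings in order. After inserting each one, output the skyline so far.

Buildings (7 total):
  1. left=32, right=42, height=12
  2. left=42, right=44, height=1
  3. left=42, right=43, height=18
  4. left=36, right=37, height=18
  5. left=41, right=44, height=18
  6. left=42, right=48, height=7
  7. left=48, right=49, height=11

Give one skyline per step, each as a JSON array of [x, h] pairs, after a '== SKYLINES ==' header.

== SKYLINES ==
[[32,12],[42,0]]
[[32,12],[42,1],[44,0]]
[[32,12],[42,18],[43,1],[44,0]]
[[32,12],[36,18],[37,12],[42,18],[43,1],[44,0]]
[[32,12],[36,18],[37,12],[41,18],[44,0]]
[[32,12],[36,18],[37,12],[41,18],[44,7],[48,0]]
[[32,12],[36,18],[37,12],[41,18],[44,7],[48,11],[49,0]]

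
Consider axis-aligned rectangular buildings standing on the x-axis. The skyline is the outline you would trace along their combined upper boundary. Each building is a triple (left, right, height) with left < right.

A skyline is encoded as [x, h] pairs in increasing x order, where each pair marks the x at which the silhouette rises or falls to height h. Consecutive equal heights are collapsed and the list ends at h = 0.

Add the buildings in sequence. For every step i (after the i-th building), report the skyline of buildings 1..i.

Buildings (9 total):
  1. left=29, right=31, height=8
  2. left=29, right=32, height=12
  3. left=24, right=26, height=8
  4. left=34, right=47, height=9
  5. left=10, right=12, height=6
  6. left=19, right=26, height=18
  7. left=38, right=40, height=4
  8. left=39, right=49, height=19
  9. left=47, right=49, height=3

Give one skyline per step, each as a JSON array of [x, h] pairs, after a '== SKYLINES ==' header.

== SKYLINES ==
[[29,8],[31,0]]
[[29,12],[32,0]]
[[24,8],[26,0],[29,12],[32,0]]
[[24,8],[26,0],[29,12],[32,0],[34,9],[47,0]]
[[10,6],[12,0],[24,8],[26,0],[29,12],[32,0],[34,9],[47,0]]
[[10,6],[12,0],[19,18],[26,0],[29,12],[32,0],[34,9],[47,0]]
[[10,6],[12,0],[19,18],[26,0],[29,12],[32,0],[34,9],[47,0]]
[[10,6],[12,0],[19,18],[26,0],[29,12],[32,0],[34,9],[39,19],[49,0]]
[[10,6],[12,0],[19,18],[26,0],[29,12],[32,0],[34,9],[39,19],[49,0]]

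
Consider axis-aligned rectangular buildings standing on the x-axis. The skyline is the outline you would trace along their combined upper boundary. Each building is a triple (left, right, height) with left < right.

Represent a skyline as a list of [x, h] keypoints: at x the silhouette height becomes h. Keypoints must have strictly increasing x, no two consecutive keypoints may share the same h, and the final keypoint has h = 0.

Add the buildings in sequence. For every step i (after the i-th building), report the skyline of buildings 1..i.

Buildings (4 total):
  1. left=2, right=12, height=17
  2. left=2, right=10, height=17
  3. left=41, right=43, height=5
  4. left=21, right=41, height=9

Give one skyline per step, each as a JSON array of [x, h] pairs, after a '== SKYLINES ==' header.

== SKYLINES ==
[[2,17],[12,0]]
[[2,17],[12,0]]
[[2,17],[12,0],[41,5],[43,0]]
[[2,17],[12,0],[21,9],[41,5],[43,0]]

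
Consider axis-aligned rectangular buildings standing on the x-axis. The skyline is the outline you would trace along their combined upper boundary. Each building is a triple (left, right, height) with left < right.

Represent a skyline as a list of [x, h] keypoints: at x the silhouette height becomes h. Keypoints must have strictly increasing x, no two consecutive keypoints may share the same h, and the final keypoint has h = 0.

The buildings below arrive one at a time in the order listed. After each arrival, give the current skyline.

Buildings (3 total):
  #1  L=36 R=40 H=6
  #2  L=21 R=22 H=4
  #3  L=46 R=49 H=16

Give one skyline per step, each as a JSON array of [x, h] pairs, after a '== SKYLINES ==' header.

== SKYLINES ==
[[36,6],[40,0]]
[[21,4],[22,0],[36,6],[40,0]]
[[21,4],[22,0],[36,6],[40,0],[46,16],[49,0]]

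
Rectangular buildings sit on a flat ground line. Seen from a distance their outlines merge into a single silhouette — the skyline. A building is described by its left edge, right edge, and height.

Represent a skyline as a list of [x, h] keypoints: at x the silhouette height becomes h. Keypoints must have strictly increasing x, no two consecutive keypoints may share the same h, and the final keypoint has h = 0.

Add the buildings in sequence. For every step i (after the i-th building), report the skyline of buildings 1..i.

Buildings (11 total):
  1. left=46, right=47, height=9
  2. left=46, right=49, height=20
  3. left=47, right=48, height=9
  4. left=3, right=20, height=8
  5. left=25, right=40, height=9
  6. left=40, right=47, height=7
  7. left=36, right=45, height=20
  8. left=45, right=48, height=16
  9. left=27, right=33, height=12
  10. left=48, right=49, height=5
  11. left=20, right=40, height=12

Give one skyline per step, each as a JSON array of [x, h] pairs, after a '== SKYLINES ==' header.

== SKYLINES ==
[[46,9],[47,0]]
[[46,20],[49,0]]
[[46,20],[49,0]]
[[3,8],[20,0],[46,20],[49,0]]
[[3,8],[20,0],[25,9],[40,0],[46,20],[49,0]]
[[3,8],[20,0],[25,9],[40,7],[46,20],[49,0]]
[[3,8],[20,0],[25,9],[36,20],[45,7],[46,20],[49,0]]
[[3,8],[20,0],[25,9],[36,20],[45,16],[46,20],[49,0]]
[[3,8],[20,0],[25,9],[27,12],[33,9],[36,20],[45,16],[46,20],[49,0]]
[[3,8],[20,0],[25,9],[27,12],[33,9],[36,20],[45,16],[46,20],[49,0]]
[[3,8],[20,12],[36,20],[45,16],[46,20],[49,0]]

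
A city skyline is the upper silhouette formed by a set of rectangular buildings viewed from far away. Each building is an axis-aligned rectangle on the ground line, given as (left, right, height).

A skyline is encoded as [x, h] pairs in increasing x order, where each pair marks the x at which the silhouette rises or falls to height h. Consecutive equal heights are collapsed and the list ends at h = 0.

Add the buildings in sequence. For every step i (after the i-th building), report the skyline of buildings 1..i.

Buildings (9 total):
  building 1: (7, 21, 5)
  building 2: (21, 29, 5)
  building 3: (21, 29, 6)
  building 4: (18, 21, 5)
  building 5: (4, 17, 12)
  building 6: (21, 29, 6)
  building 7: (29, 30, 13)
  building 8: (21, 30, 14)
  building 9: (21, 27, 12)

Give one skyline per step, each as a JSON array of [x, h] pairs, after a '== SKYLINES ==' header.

== SKYLINES ==
[[7,5],[21,0]]
[[7,5],[29,0]]
[[7,5],[21,6],[29,0]]
[[7,5],[21,6],[29,0]]
[[4,12],[17,5],[21,6],[29,0]]
[[4,12],[17,5],[21,6],[29,0]]
[[4,12],[17,5],[21,6],[29,13],[30,0]]
[[4,12],[17,5],[21,14],[30,0]]
[[4,12],[17,5],[21,14],[30,0]]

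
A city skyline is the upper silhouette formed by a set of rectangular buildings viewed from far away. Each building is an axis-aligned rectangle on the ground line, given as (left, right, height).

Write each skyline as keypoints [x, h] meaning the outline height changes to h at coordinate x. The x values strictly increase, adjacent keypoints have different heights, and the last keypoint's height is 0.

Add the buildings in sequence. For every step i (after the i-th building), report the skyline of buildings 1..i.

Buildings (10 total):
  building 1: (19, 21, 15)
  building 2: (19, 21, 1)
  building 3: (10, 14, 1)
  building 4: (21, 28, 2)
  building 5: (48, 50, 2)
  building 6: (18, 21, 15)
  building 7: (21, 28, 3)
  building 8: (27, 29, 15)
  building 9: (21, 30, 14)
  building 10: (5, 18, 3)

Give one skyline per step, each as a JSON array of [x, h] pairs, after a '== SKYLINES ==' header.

== SKYLINES ==
[[19,15],[21,0]]
[[19,15],[21,0]]
[[10,1],[14,0],[19,15],[21,0]]
[[10,1],[14,0],[19,15],[21,2],[28,0]]
[[10,1],[14,0],[19,15],[21,2],[28,0],[48,2],[50,0]]
[[10,1],[14,0],[18,15],[21,2],[28,0],[48,2],[50,0]]
[[10,1],[14,0],[18,15],[21,3],[28,0],[48,2],[50,0]]
[[10,1],[14,0],[18,15],[21,3],[27,15],[29,0],[48,2],[50,0]]
[[10,1],[14,0],[18,15],[21,14],[27,15],[29,14],[30,0],[48,2],[50,0]]
[[5,3],[18,15],[21,14],[27,15],[29,14],[30,0],[48,2],[50,0]]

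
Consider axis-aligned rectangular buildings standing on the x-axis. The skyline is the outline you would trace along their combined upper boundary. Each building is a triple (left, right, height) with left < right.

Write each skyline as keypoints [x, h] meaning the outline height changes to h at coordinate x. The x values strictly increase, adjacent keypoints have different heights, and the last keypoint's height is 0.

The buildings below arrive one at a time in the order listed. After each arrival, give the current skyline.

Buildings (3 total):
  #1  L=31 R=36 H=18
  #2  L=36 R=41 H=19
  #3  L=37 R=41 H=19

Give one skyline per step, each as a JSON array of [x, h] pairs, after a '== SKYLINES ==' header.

== SKYLINES ==
[[31,18],[36,0]]
[[31,18],[36,19],[41,0]]
[[31,18],[36,19],[41,0]]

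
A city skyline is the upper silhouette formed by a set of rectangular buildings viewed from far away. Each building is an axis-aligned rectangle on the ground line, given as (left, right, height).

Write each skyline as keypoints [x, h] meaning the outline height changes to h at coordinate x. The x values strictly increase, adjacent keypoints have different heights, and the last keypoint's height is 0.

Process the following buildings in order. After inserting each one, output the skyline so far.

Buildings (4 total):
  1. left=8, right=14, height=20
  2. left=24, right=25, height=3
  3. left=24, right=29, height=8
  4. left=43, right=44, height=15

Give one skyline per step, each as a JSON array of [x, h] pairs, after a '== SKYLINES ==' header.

== SKYLINES ==
[[8,20],[14,0]]
[[8,20],[14,0],[24,3],[25,0]]
[[8,20],[14,0],[24,8],[29,0]]
[[8,20],[14,0],[24,8],[29,0],[43,15],[44,0]]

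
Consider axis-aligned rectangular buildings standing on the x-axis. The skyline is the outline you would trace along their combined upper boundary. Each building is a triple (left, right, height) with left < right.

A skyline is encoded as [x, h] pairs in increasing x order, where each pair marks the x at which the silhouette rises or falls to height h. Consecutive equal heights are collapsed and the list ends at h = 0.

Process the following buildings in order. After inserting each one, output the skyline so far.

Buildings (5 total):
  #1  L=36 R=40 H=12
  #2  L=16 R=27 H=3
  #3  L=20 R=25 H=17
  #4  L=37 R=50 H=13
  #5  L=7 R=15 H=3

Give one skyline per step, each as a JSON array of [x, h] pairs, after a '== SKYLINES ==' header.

== SKYLINES ==
[[36,12],[40,0]]
[[16,3],[27,0],[36,12],[40,0]]
[[16,3],[20,17],[25,3],[27,0],[36,12],[40,0]]
[[16,3],[20,17],[25,3],[27,0],[36,12],[37,13],[50,0]]
[[7,3],[15,0],[16,3],[20,17],[25,3],[27,0],[36,12],[37,13],[50,0]]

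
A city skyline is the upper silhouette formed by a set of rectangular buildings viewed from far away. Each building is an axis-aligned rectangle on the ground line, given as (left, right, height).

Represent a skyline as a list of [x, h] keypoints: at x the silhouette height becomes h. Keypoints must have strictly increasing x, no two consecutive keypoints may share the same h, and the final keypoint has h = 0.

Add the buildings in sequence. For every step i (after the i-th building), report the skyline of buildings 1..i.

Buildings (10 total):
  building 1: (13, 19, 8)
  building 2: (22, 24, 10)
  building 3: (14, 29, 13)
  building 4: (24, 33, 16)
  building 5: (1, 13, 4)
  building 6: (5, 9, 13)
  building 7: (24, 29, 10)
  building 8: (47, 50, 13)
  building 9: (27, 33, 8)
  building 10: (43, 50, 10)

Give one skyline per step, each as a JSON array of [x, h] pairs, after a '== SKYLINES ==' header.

== SKYLINES ==
[[13,8],[19,0]]
[[13,8],[19,0],[22,10],[24,0]]
[[13,8],[14,13],[29,0]]
[[13,8],[14,13],[24,16],[33,0]]
[[1,4],[13,8],[14,13],[24,16],[33,0]]
[[1,4],[5,13],[9,4],[13,8],[14,13],[24,16],[33,0]]
[[1,4],[5,13],[9,4],[13,8],[14,13],[24,16],[33,0]]
[[1,4],[5,13],[9,4],[13,8],[14,13],[24,16],[33,0],[47,13],[50,0]]
[[1,4],[5,13],[9,4],[13,8],[14,13],[24,16],[33,0],[47,13],[50,0]]
[[1,4],[5,13],[9,4],[13,8],[14,13],[24,16],[33,0],[43,10],[47,13],[50,0]]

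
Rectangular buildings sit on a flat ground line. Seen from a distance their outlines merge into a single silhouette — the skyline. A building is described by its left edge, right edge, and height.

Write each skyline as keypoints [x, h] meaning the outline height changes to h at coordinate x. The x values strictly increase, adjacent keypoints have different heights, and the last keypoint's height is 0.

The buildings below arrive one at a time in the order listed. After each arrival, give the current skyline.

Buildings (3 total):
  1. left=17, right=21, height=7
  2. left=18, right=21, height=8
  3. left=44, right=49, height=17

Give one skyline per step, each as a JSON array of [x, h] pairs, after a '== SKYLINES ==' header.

== SKYLINES ==
[[17,7],[21,0]]
[[17,7],[18,8],[21,0]]
[[17,7],[18,8],[21,0],[44,17],[49,0]]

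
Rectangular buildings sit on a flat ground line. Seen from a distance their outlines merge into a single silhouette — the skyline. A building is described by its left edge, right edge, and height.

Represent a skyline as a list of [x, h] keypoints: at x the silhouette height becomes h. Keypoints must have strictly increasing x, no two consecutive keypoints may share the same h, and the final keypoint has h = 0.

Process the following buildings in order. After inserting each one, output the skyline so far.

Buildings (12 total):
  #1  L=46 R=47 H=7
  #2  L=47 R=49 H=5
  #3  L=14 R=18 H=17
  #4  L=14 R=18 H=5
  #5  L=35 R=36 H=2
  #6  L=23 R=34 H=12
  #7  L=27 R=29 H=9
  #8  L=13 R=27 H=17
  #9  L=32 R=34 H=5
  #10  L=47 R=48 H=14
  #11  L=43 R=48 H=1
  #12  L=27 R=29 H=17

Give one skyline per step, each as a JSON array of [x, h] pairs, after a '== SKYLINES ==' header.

== SKYLINES ==
[[46,7],[47,0]]
[[46,7],[47,5],[49,0]]
[[14,17],[18,0],[46,7],[47,5],[49,0]]
[[14,17],[18,0],[46,7],[47,5],[49,0]]
[[14,17],[18,0],[35,2],[36,0],[46,7],[47,5],[49,0]]
[[14,17],[18,0],[23,12],[34,0],[35,2],[36,0],[46,7],[47,5],[49,0]]
[[14,17],[18,0],[23,12],[34,0],[35,2],[36,0],[46,7],[47,5],[49,0]]
[[13,17],[27,12],[34,0],[35,2],[36,0],[46,7],[47,5],[49,0]]
[[13,17],[27,12],[34,0],[35,2],[36,0],[46,7],[47,5],[49,0]]
[[13,17],[27,12],[34,0],[35,2],[36,0],[46,7],[47,14],[48,5],[49,0]]
[[13,17],[27,12],[34,0],[35,2],[36,0],[43,1],[46,7],[47,14],[48,5],[49,0]]
[[13,17],[29,12],[34,0],[35,2],[36,0],[43,1],[46,7],[47,14],[48,5],[49,0]]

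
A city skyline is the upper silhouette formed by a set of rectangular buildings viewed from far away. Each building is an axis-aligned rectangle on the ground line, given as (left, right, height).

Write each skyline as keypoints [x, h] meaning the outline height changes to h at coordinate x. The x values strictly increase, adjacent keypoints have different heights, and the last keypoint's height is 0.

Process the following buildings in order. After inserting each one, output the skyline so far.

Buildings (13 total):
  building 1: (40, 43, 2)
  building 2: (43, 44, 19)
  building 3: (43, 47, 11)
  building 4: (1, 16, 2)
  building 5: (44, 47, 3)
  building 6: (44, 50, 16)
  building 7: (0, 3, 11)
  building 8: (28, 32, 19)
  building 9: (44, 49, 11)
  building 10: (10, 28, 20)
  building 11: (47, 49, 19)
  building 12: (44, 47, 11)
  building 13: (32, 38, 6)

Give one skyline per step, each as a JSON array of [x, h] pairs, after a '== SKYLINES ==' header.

== SKYLINES ==
[[40,2],[43,0]]
[[40,2],[43,19],[44,0]]
[[40,2],[43,19],[44,11],[47,0]]
[[1,2],[16,0],[40,2],[43,19],[44,11],[47,0]]
[[1,2],[16,0],[40,2],[43,19],[44,11],[47,0]]
[[1,2],[16,0],[40,2],[43,19],[44,16],[50,0]]
[[0,11],[3,2],[16,0],[40,2],[43,19],[44,16],[50,0]]
[[0,11],[3,2],[16,0],[28,19],[32,0],[40,2],[43,19],[44,16],[50,0]]
[[0,11],[3,2],[16,0],[28,19],[32,0],[40,2],[43,19],[44,16],[50,0]]
[[0,11],[3,2],[10,20],[28,19],[32,0],[40,2],[43,19],[44,16],[50,0]]
[[0,11],[3,2],[10,20],[28,19],[32,0],[40,2],[43,19],[44,16],[47,19],[49,16],[50,0]]
[[0,11],[3,2],[10,20],[28,19],[32,0],[40,2],[43,19],[44,16],[47,19],[49,16],[50,0]]
[[0,11],[3,2],[10,20],[28,19],[32,6],[38,0],[40,2],[43,19],[44,16],[47,19],[49,16],[50,0]]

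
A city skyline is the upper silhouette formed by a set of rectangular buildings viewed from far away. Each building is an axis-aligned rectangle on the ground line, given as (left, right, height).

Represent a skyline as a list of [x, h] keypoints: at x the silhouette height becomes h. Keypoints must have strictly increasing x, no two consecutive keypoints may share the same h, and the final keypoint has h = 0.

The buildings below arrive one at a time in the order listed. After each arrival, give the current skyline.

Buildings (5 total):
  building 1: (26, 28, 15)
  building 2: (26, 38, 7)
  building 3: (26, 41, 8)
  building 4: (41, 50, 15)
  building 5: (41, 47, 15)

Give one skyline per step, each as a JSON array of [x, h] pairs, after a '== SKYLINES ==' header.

== SKYLINES ==
[[26,15],[28,0]]
[[26,15],[28,7],[38,0]]
[[26,15],[28,8],[41,0]]
[[26,15],[28,8],[41,15],[50,0]]
[[26,15],[28,8],[41,15],[50,0]]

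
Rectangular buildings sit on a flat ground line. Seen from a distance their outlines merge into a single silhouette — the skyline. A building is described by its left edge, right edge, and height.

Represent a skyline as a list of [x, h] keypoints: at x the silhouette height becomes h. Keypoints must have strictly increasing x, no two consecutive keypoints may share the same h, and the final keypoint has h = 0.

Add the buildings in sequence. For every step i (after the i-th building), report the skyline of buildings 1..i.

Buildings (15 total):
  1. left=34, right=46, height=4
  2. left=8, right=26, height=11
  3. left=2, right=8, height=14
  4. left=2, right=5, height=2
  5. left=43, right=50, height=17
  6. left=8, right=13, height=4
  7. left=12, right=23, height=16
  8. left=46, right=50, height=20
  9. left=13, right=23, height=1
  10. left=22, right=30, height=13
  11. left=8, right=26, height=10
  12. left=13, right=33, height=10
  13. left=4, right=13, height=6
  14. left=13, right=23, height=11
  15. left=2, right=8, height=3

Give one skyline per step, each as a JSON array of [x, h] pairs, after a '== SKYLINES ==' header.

== SKYLINES ==
[[34,4],[46,0]]
[[8,11],[26,0],[34,4],[46,0]]
[[2,14],[8,11],[26,0],[34,4],[46,0]]
[[2,14],[8,11],[26,0],[34,4],[46,0]]
[[2,14],[8,11],[26,0],[34,4],[43,17],[50,0]]
[[2,14],[8,11],[26,0],[34,4],[43,17],[50,0]]
[[2,14],[8,11],[12,16],[23,11],[26,0],[34,4],[43,17],[50,0]]
[[2,14],[8,11],[12,16],[23,11],[26,0],[34,4],[43,17],[46,20],[50,0]]
[[2,14],[8,11],[12,16],[23,11],[26,0],[34,4],[43,17],[46,20],[50,0]]
[[2,14],[8,11],[12,16],[23,13],[30,0],[34,4],[43,17],[46,20],[50,0]]
[[2,14],[8,11],[12,16],[23,13],[30,0],[34,4],[43,17],[46,20],[50,0]]
[[2,14],[8,11],[12,16],[23,13],[30,10],[33,0],[34,4],[43,17],[46,20],[50,0]]
[[2,14],[8,11],[12,16],[23,13],[30,10],[33,0],[34,4],[43,17],[46,20],[50,0]]
[[2,14],[8,11],[12,16],[23,13],[30,10],[33,0],[34,4],[43,17],[46,20],[50,0]]
[[2,14],[8,11],[12,16],[23,13],[30,10],[33,0],[34,4],[43,17],[46,20],[50,0]]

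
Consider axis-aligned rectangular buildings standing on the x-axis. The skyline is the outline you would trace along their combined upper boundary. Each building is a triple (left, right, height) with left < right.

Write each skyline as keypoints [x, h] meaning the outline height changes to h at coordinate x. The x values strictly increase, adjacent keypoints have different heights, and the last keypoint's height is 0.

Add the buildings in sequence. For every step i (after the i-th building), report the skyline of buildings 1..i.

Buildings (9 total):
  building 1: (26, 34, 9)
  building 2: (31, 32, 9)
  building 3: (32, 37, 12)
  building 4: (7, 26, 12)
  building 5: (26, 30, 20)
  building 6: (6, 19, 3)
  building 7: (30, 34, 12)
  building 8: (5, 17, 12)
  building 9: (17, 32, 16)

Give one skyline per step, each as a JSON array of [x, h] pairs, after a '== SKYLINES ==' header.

== SKYLINES ==
[[26,9],[34,0]]
[[26,9],[34,0]]
[[26,9],[32,12],[37,0]]
[[7,12],[26,9],[32,12],[37,0]]
[[7,12],[26,20],[30,9],[32,12],[37,0]]
[[6,3],[7,12],[26,20],[30,9],[32,12],[37,0]]
[[6,3],[7,12],[26,20],[30,12],[37,0]]
[[5,12],[26,20],[30,12],[37,0]]
[[5,12],[17,16],[26,20],[30,16],[32,12],[37,0]]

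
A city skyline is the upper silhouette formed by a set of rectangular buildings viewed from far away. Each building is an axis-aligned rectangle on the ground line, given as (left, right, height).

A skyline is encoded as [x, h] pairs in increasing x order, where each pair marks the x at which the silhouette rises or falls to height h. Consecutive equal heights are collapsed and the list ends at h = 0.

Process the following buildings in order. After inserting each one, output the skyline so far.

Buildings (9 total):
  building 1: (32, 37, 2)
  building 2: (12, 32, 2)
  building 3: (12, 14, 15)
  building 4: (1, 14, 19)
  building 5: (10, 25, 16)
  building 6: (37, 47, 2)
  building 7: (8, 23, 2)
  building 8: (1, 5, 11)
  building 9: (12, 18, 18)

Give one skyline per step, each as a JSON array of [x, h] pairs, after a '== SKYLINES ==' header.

== SKYLINES ==
[[32,2],[37,0]]
[[12,2],[37,0]]
[[12,15],[14,2],[37,0]]
[[1,19],[14,2],[37,0]]
[[1,19],[14,16],[25,2],[37,0]]
[[1,19],[14,16],[25,2],[47,0]]
[[1,19],[14,16],[25,2],[47,0]]
[[1,19],[14,16],[25,2],[47,0]]
[[1,19],[14,18],[18,16],[25,2],[47,0]]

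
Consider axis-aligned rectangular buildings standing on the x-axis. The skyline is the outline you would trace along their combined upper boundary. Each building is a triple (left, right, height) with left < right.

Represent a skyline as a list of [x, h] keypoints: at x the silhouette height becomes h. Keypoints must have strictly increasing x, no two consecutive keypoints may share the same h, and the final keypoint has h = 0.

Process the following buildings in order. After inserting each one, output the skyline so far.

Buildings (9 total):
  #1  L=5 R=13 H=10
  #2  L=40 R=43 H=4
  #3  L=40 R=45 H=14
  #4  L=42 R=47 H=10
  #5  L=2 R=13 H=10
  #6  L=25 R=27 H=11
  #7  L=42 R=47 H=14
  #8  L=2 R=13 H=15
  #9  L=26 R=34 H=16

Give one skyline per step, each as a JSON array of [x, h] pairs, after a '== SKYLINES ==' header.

== SKYLINES ==
[[5,10],[13,0]]
[[5,10],[13,0],[40,4],[43,0]]
[[5,10],[13,0],[40,14],[45,0]]
[[5,10],[13,0],[40,14],[45,10],[47,0]]
[[2,10],[13,0],[40,14],[45,10],[47,0]]
[[2,10],[13,0],[25,11],[27,0],[40,14],[45,10],[47,0]]
[[2,10],[13,0],[25,11],[27,0],[40,14],[47,0]]
[[2,15],[13,0],[25,11],[27,0],[40,14],[47,0]]
[[2,15],[13,0],[25,11],[26,16],[34,0],[40,14],[47,0]]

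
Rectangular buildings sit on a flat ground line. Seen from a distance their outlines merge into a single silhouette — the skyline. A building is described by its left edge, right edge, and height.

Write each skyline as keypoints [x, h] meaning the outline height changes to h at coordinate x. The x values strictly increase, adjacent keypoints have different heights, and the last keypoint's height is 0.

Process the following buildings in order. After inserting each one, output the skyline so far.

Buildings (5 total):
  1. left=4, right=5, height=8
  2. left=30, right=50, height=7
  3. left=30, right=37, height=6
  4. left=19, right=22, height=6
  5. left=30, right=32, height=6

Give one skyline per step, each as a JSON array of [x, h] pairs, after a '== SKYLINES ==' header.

== SKYLINES ==
[[4,8],[5,0]]
[[4,8],[5,0],[30,7],[50,0]]
[[4,8],[5,0],[30,7],[50,0]]
[[4,8],[5,0],[19,6],[22,0],[30,7],[50,0]]
[[4,8],[5,0],[19,6],[22,0],[30,7],[50,0]]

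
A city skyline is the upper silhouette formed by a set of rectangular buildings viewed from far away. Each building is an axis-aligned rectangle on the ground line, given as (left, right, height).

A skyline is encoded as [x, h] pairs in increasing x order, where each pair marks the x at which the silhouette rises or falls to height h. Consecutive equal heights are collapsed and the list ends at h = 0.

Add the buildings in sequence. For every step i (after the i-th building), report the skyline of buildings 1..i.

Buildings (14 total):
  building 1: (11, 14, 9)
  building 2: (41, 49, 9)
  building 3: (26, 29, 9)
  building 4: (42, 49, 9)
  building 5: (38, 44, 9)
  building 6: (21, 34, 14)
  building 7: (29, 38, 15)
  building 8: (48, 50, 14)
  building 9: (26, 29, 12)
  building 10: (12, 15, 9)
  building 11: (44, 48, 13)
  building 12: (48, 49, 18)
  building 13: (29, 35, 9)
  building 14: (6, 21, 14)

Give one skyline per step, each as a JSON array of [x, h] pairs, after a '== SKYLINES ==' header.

== SKYLINES ==
[[11,9],[14,0]]
[[11,9],[14,0],[41,9],[49,0]]
[[11,9],[14,0],[26,9],[29,0],[41,9],[49,0]]
[[11,9],[14,0],[26,9],[29,0],[41,9],[49,0]]
[[11,9],[14,0],[26,9],[29,0],[38,9],[49,0]]
[[11,9],[14,0],[21,14],[34,0],[38,9],[49,0]]
[[11,9],[14,0],[21,14],[29,15],[38,9],[49,0]]
[[11,9],[14,0],[21,14],[29,15],[38,9],[48,14],[50,0]]
[[11,9],[14,0],[21,14],[29,15],[38,9],[48,14],[50,0]]
[[11,9],[15,0],[21,14],[29,15],[38,9],[48,14],[50,0]]
[[11,9],[15,0],[21,14],[29,15],[38,9],[44,13],[48,14],[50,0]]
[[11,9],[15,0],[21,14],[29,15],[38,9],[44,13],[48,18],[49,14],[50,0]]
[[11,9],[15,0],[21,14],[29,15],[38,9],[44,13],[48,18],[49,14],[50,0]]
[[6,14],[29,15],[38,9],[44,13],[48,18],[49,14],[50,0]]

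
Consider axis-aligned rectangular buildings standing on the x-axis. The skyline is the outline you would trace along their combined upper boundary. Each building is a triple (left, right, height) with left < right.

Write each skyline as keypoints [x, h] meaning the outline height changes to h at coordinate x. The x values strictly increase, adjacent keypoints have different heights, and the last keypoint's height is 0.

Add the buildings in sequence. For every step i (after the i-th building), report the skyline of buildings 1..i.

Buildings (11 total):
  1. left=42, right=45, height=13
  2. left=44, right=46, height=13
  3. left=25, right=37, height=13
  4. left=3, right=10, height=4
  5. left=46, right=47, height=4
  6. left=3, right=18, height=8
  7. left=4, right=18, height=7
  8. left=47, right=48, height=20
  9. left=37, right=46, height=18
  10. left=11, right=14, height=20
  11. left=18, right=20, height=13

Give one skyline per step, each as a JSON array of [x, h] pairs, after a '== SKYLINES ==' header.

== SKYLINES ==
[[42,13],[45,0]]
[[42,13],[46,0]]
[[25,13],[37,0],[42,13],[46,0]]
[[3,4],[10,0],[25,13],[37,0],[42,13],[46,0]]
[[3,4],[10,0],[25,13],[37,0],[42,13],[46,4],[47,0]]
[[3,8],[18,0],[25,13],[37,0],[42,13],[46,4],[47,0]]
[[3,8],[18,0],[25,13],[37,0],[42,13],[46,4],[47,0]]
[[3,8],[18,0],[25,13],[37,0],[42,13],[46,4],[47,20],[48,0]]
[[3,8],[18,0],[25,13],[37,18],[46,4],[47,20],[48,0]]
[[3,8],[11,20],[14,8],[18,0],[25,13],[37,18],[46,4],[47,20],[48,0]]
[[3,8],[11,20],[14,8],[18,13],[20,0],[25,13],[37,18],[46,4],[47,20],[48,0]]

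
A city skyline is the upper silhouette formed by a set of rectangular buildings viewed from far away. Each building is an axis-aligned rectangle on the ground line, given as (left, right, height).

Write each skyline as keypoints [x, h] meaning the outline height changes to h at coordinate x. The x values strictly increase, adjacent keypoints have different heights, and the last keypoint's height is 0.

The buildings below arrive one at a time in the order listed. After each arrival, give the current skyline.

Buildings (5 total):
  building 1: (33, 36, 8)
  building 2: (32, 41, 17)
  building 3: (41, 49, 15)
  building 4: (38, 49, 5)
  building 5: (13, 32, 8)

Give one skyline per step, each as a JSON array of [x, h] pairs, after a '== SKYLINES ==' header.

== SKYLINES ==
[[33,8],[36,0]]
[[32,17],[41,0]]
[[32,17],[41,15],[49,0]]
[[32,17],[41,15],[49,0]]
[[13,8],[32,17],[41,15],[49,0]]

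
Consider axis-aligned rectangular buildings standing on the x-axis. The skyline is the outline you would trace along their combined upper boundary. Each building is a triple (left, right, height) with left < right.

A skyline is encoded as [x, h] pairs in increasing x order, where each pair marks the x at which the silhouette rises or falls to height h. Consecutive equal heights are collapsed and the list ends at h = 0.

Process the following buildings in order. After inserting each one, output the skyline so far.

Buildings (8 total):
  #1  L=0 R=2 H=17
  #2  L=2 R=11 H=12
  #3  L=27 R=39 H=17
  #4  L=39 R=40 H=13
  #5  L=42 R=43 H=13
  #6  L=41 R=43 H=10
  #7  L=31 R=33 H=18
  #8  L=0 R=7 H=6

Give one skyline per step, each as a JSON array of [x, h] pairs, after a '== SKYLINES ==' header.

== SKYLINES ==
[[0,17],[2,0]]
[[0,17],[2,12],[11,0]]
[[0,17],[2,12],[11,0],[27,17],[39,0]]
[[0,17],[2,12],[11,0],[27,17],[39,13],[40,0]]
[[0,17],[2,12],[11,0],[27,17],[39,13],[40,0],[42,13],[43,0]]
[[0,17],[2,12],[11,0],[27,17],[39,13],[40,0],[41,10],[42,13],[43,0]]
[[0,17],[2,12],[11,0],[27,17],[31,18],[33,17],[39,13],[40,0],[41,10],[42,13],[43,0]]
[[0,17],[2,12],[11,0],[27,17],[31,18],[33,17],[39,13],[40,0],[41,10],[42,13],[43,0]]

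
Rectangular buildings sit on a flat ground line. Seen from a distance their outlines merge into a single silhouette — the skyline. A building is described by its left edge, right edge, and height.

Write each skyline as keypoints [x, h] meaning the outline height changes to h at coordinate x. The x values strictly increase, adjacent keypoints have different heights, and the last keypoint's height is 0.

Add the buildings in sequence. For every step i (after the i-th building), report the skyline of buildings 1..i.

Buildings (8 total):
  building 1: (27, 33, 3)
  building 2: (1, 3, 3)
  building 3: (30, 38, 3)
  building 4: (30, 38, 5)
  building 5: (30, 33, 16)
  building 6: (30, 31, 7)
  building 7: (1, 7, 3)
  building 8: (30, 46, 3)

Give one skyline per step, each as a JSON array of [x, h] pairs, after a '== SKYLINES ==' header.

== SKYLINES ==
[[27,3],[33,0]]
[[1,3],[3,0],[27,3],[33,0]]
[[1,3],[3,0],[27,3],[38,0]]
[[1,3],[3,0],[27,3],[30,5],[38,0]]
[[1,3],[3,0],[27,3],[30,16],[33,5],[38,0]]
[[1,3],[3,0],[27,3],[30,16],[33,5],[38,0]]
[[1,3],[7,0],[27,3],[30,16],[33,5],[38,0]]
[[1,3],[7,0],[27,3],[30,16],[33,5],[38,3],[46,0]]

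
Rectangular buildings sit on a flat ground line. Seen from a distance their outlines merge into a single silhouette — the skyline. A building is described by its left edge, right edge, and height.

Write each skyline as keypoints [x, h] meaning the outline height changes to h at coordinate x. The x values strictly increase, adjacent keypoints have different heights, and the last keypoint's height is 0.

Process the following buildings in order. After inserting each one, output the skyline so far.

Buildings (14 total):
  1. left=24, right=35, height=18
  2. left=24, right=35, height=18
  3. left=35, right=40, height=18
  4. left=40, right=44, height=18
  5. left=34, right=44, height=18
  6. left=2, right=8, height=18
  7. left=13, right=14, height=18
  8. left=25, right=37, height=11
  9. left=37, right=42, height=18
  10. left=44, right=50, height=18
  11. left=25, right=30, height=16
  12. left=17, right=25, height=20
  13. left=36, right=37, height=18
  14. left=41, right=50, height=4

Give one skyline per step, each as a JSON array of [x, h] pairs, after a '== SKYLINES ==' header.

== SKYLINES ==
[[24,18],[35,0]]
[[24,18],[35,0]]
[[24,18],[40,0]]
[[24,18],[44,0]]
[[24,18],[44,0]]
[[2,18],[8,0],[24,18],[44,0]]
[[2,18],[8,0],[13,18],[14,0],[24,18],[44,0]]
[[2,18],[8,0],[13,18],[14,0],[24,18],[44,0]]
[[2,18],[8,0],[13,18],[14,0],[24,18],[44,0]]
[[2,18],[8,0],[13,18],[14,0],[24,18],[50,0]]
[[2,18],[8,0],[13,18],[14,0],[24,18],[50,0]]
[[2,18],[8,0],[13,18],[14,0],[17,20],[25,18],[50,0]]
[[2,18],[8,0],[13,18],[14,0],[17,20],[25,18],[50,0]]
[[2,18],[8,0],[13,18],[14,0],[17,20],[25,18],[50,0]]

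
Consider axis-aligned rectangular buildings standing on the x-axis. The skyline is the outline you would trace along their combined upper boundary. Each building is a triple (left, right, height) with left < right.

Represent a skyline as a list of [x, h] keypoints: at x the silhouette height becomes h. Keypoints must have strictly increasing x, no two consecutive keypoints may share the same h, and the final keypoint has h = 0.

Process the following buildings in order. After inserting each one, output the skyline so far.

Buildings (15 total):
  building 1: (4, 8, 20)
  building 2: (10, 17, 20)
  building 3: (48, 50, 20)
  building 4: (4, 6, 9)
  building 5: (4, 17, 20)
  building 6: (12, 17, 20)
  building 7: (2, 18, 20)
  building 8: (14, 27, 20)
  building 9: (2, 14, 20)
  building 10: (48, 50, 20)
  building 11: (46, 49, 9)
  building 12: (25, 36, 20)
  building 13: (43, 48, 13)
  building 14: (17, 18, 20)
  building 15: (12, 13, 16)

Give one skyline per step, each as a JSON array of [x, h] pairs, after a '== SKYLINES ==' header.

== SKYLINES ==
[[4,20],[8,0]]
[[4,20],[8,0],[10,20],[17,0]]
[[4,20],[8,0],[10,20],[17,0],[48,20],[50,0]]
[[4,20],[8,0],[10,20],[17,0],[48,20],[50,0]]
[[4,20],[17,0],[48,20],[50,0]]
[[4,20],[17,0],[48,20],[50,0]]
[[2,20],[18,0],[48,20],[50,0]]
[[2,20],[27,0],[48,20],[50,0]]
[[2,20],[27,0],[48,20],[50,0]]
[[2,20],[27,0],[48,20],[50,0]]
[[2,20],[27,0],[46,9],[48,20],[50,0]]
[[2,20],[36,0],[46,9],[48,20],[50,0]]
[[2,20],[36,0],[43,13],[48,20],[50,0]]
[[2,20],[36,0],[43,13],[48,20],[50,0]]
[[2,20],[36,0],[43,13],[48,20],[50,0]]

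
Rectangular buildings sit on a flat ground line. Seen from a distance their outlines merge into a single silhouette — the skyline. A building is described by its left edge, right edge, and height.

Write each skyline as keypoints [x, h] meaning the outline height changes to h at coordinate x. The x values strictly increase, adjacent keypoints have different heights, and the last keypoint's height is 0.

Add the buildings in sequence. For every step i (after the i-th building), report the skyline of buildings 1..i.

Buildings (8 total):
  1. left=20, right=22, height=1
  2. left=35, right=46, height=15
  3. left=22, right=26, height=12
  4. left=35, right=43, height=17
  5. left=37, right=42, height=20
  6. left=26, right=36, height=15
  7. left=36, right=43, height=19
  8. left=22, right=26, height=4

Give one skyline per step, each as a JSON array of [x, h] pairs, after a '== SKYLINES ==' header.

== SKYLINES ==
[[20,1],[22,0]]
[[20,1],[22,0],[35,15],[46,0]]
[[20,1],[22,12],[26,0],[35,15],[46,0]]
[[20,1],[22,12],[26,0],[35,17],[43,15],[46,0]]
[[20,1],[22,12],[26,0],[35,17],[37,20],[42,17],[43,15],[46,0]]
[[20,1],[22,12],[26,15],[35,17],[37,20],[42,17],[43,15],[46,0]]
[[20,1],[22,12],[26,15],[35,17],[36,19],[37,20],[42,19],[43,15],[46,0]]
[[20,1],[22,12],[26,15],[35,17],[36,19],[37,20],[42,19],[43,15],[46,0]]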